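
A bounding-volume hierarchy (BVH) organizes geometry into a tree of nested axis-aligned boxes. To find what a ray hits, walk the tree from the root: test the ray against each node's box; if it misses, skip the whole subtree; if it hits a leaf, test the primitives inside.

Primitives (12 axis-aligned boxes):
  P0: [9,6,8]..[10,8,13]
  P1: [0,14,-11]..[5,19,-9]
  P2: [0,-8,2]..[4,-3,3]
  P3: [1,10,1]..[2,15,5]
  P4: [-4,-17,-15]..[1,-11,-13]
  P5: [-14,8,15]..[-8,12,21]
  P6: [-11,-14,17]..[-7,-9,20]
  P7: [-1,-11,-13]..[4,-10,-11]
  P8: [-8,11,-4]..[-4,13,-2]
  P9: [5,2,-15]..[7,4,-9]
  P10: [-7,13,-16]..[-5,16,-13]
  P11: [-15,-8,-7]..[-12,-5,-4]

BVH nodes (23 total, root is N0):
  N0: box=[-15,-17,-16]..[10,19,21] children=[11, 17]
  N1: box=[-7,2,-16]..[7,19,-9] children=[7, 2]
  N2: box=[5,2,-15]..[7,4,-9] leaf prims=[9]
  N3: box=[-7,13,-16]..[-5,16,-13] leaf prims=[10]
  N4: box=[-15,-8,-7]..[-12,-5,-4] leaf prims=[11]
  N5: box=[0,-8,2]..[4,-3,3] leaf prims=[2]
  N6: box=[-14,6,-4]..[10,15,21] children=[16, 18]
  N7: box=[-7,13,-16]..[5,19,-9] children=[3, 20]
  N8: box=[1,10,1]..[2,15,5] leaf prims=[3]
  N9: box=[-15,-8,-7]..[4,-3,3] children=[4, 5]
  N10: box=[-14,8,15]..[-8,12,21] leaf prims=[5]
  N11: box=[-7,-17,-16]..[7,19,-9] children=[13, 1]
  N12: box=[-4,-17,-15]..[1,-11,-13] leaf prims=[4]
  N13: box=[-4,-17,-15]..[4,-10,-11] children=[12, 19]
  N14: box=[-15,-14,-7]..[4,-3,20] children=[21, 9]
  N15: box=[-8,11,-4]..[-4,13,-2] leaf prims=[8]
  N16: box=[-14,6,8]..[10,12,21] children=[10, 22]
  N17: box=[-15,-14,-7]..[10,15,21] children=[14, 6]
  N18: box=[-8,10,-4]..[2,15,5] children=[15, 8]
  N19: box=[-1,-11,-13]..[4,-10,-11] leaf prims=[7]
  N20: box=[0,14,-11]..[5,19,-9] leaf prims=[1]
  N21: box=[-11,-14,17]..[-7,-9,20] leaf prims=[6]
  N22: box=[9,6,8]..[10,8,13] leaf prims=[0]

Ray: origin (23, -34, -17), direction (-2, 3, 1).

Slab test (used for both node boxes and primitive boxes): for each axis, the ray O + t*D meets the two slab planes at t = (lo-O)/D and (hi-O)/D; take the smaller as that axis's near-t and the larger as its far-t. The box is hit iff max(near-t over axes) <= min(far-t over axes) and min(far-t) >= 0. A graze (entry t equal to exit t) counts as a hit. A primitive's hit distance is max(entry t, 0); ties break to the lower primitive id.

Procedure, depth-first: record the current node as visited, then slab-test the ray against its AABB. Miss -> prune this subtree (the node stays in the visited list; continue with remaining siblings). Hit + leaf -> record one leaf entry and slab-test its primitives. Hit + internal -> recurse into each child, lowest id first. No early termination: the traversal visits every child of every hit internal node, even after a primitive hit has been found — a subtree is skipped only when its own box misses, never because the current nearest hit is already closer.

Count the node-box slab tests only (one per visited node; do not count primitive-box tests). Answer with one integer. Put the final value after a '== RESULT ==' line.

Trace the traversal:
N0 x:[13/2,19] y:[17/3,53/3] z:[1,38] -> hit [13/2,53/3], descend [11, 17]
  N11 x:[8,15] y:[17/3,53/3] z:[1,8] -> hit [8,8], descend [1, 13]
    N1 x:[8,15] y:[12,53/3] z:[1,8] -> miss, prune
    N13 x:[19/2,27/2] y:[17/3,8] z:[2,6] -> miss, prune
  N17 x:[13/2,19] y:[20/3,49/3] z:[10,38] -> hit [10,49/3], descend [6, 14]
    N6 x:[13/2,37/2] y:[40/3,49/3] z:[13,38] -> hit [40/3,49/3], descend [16, 18]
      N16 x:[13/2,37/2] y:[40/3,46/3] z:[25,38] -> miss, prune
      N18 x:[21/2,31/2] y:[44/3,49/3] z:[13,22] -> hit [44/3,31/2], descend [8, 15]
        N8 x:[21/2,11] y:[44/3,49/3] z:[18,22] -> miss, prune
        N15 x:[27/2,31/2] y:[15,47/3] z:[13,15] -> hit [15,15] leaf, test {P8@t=15}
    N14 x:[19/2,19] y:[20/3,31/3] z:[10,37] -> hit [10,31/3], descend [9, 21]
      N9 x:[19/2,19] y:[26/3,31/3] z:[10,20] -> hit [10,31/3], descend [4, 5]
        N4 x:[35/2,19] y:[26/3,29/3] z:[10,13] -> miss, prune
        N5 x:[19/2,23/2] y:[26/3,31/3] z:[19,20] -> miss, prune
      N21 x:[15,17] y:[20/3,25/3] z:[34,37] -> miss, prune

order=[0, 11, 1, 13, 17, 6, 16, 18, 8, 15, 14, 9, 4, 5, 21]  |boxes|=15  |leaves|=1  hit=P8

== RESULT ==
15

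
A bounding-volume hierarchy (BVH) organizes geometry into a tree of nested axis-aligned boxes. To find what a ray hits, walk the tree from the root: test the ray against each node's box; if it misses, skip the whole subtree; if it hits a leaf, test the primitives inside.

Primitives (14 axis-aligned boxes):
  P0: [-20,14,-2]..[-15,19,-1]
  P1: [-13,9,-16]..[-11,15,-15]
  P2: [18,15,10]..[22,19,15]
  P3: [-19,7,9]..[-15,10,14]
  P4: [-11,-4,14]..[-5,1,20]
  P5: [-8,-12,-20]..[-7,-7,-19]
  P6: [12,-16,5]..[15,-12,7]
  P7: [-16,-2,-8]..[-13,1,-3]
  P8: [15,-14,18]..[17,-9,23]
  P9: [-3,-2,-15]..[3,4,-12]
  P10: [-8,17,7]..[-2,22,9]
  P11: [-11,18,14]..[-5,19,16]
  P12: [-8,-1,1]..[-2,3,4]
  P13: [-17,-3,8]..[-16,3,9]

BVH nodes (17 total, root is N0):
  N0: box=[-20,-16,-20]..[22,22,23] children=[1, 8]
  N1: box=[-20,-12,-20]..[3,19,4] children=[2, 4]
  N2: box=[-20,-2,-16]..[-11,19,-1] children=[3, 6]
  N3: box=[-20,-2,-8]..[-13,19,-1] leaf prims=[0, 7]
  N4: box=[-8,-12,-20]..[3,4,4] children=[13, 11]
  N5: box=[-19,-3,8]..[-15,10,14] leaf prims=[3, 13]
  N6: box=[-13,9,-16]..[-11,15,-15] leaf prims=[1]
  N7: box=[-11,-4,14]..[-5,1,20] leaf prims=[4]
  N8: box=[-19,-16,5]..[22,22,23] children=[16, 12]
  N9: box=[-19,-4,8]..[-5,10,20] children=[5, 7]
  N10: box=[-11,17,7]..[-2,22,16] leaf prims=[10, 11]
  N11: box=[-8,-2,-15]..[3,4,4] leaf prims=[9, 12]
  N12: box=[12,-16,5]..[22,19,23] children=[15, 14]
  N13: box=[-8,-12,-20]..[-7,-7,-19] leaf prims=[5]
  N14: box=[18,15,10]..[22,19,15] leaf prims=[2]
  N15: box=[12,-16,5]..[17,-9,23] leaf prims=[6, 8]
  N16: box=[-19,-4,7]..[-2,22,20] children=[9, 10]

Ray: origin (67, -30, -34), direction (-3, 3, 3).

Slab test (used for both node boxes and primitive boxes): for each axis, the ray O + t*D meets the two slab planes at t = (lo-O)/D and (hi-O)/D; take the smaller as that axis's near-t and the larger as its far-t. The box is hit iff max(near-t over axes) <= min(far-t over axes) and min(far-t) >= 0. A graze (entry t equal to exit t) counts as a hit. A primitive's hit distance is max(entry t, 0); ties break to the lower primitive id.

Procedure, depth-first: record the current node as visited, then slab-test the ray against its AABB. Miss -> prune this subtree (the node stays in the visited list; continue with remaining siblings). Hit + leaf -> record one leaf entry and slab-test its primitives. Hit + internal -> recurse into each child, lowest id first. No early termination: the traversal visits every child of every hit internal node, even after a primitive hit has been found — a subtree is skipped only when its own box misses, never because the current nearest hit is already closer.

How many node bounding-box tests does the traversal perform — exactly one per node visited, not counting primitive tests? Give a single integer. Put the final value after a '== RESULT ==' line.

Walk:
N0 x:[15,29] y:[14/3,52/3] z:[14/3,19] -> hit [15,52/3], descend [1, 8]
  N1 x:[64/3,29] y:[6,49/3] z:[14/3,38/3] -> miss, prune
  N8 x:[15,86/3] y:[14/3,52/3] z:[13,19] -> hit [15,52/3], descend [12, 16]
    N12 x:[15,55/3] y:[14/3,49/3] z:[13,19] -> hit [15,49/3], descend [14, 15]
      N14 x:[15,49/3] y:[15,49/3] z:[44/3,49/3] -> hit [15,49/3] leaf, test {P2@t=15}
      N15 x:[50/3,55/3] y:[14/3,7] z:[13,19] -> miss, prune
    N16 x:[23,86/3] y:[26/3,52/3] z:[41/3,18] -> miss, prune

order=[0, 1, 8, 12, 14, 15, 16]  |boxes|=7  |leaves|=1  hit=P2

== RESULT ==
7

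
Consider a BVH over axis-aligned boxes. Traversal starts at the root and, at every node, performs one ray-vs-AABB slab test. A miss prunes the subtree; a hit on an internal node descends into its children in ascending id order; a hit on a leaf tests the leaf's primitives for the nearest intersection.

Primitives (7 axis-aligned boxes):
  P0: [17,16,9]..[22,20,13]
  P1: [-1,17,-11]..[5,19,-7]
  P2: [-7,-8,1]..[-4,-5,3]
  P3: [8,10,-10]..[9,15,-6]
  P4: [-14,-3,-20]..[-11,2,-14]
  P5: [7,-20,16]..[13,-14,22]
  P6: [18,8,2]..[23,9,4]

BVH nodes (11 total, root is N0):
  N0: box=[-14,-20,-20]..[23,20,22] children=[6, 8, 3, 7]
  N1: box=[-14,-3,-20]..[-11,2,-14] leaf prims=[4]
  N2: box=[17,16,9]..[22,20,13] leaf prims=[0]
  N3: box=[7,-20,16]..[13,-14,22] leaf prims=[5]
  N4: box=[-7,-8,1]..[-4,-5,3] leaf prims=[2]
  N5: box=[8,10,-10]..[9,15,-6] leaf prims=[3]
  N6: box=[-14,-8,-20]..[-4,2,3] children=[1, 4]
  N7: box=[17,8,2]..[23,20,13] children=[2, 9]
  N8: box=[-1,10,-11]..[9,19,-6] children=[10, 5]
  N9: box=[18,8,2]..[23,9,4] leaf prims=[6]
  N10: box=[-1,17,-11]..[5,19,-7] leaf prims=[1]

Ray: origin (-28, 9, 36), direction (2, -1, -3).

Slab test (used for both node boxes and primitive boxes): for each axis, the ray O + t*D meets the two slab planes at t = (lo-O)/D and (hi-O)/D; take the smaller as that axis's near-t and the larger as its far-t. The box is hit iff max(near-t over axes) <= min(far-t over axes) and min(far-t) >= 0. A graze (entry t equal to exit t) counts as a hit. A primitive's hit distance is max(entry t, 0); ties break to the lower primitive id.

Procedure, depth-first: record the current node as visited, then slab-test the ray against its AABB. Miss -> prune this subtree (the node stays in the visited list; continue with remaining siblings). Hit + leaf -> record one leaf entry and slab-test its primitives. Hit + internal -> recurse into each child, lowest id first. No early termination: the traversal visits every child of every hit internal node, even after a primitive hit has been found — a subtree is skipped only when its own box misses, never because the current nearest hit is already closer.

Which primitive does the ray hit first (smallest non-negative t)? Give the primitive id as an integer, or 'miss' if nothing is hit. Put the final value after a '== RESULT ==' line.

Walk:
N0 x:[7,51/2] y:[-11,29] z:[14/3,56/3] -> hit [7,56/3], descend [3, 6, 7, 8]
  N3 x:[35/2,41/2] y:[23,29] z:[14/3,20/3] -> miss, prune
  N6 x:[7,12] y:[7,17] z:[11,56/3] -> hit [11,12], descend [1, 4]
    N1 x:[7,17/2] y:[7,12] z:[50/3,56/3] -> miss, prune
    N4 x:[21/2,12] y:[14,17] z:[11,35/3] -> miss, prune
  N7 x:[45/2,51/2] y:[-11,1] z:[23/3,34/3] -> miss, prune
  N8 x:[27/2,37/2] y:[-10,-1] z:[14,47/3] -> miss, prune

7 AABB tests over nodes [0, 3, 6, 1, 4, 7, 8]; 0 leaves entered; closest miss.

== RESULT ==
miss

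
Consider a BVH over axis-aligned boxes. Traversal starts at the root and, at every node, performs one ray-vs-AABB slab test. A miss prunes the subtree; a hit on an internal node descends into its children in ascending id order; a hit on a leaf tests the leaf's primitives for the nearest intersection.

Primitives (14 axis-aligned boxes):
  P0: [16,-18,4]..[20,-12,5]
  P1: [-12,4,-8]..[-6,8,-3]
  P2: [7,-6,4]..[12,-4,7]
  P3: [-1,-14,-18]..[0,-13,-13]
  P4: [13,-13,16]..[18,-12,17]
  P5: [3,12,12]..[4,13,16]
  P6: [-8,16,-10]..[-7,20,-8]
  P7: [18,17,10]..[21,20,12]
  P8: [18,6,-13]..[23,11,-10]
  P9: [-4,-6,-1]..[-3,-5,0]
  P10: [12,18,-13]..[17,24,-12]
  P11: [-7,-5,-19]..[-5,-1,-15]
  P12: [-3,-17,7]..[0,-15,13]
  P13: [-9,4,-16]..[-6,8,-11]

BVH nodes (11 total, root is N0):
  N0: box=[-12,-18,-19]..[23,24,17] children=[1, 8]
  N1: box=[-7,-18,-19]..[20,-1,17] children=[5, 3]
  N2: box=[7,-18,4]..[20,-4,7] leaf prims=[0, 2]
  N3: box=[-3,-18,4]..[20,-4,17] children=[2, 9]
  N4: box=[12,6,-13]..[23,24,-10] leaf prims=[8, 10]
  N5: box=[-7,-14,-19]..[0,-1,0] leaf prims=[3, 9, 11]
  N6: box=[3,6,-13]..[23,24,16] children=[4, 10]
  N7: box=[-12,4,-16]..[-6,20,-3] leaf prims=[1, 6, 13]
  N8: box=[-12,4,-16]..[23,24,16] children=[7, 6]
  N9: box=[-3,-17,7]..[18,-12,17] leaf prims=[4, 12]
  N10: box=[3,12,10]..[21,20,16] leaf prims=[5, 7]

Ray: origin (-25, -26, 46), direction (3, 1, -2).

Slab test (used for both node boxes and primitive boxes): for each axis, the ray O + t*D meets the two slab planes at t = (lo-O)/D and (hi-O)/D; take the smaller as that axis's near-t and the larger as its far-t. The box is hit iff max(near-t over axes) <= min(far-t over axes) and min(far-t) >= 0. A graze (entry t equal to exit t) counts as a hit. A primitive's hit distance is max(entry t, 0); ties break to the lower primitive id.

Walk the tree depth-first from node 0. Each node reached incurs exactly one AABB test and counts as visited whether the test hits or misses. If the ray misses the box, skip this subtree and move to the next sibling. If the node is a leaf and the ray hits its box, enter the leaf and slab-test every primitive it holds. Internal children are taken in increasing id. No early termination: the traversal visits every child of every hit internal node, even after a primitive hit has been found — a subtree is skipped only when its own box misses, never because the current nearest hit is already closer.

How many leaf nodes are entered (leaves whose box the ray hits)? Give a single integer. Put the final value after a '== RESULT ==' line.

Trace the traversal:
N0 x:[13/3,16] y:[8,50] z:[29/2,65/2] -> hit [29/2,16], descend [1, 8]
  N1 x:[6,15] y:[8,25] z:[29/2,65/2] -> hit [29/2,15], descend [3, 5]
    N3 x:[22/3,15] y:[8,22] z:[29/2,21] -> hit [29/2,15], descend [2, 9]
      N2 x:[32/3,15] y:[8,22] z:[39/2,21] -> miss, prune
      N9 x:[22/3,43/3] y:[9,14] z:[29/2,39/2] -> miss, prune
    N5 x:[6,25/3] y:[12,25] z:[23,65/2] -> miss, prune
  N8 x:[13/3,16] y:[30,50] z:[15,31] -> miss, prune

Visited [0, 1, 3, 2, 9, 5, 8]. Tests: 7 box, 0 leaf. Nearest: miss.

== RESULT ==
0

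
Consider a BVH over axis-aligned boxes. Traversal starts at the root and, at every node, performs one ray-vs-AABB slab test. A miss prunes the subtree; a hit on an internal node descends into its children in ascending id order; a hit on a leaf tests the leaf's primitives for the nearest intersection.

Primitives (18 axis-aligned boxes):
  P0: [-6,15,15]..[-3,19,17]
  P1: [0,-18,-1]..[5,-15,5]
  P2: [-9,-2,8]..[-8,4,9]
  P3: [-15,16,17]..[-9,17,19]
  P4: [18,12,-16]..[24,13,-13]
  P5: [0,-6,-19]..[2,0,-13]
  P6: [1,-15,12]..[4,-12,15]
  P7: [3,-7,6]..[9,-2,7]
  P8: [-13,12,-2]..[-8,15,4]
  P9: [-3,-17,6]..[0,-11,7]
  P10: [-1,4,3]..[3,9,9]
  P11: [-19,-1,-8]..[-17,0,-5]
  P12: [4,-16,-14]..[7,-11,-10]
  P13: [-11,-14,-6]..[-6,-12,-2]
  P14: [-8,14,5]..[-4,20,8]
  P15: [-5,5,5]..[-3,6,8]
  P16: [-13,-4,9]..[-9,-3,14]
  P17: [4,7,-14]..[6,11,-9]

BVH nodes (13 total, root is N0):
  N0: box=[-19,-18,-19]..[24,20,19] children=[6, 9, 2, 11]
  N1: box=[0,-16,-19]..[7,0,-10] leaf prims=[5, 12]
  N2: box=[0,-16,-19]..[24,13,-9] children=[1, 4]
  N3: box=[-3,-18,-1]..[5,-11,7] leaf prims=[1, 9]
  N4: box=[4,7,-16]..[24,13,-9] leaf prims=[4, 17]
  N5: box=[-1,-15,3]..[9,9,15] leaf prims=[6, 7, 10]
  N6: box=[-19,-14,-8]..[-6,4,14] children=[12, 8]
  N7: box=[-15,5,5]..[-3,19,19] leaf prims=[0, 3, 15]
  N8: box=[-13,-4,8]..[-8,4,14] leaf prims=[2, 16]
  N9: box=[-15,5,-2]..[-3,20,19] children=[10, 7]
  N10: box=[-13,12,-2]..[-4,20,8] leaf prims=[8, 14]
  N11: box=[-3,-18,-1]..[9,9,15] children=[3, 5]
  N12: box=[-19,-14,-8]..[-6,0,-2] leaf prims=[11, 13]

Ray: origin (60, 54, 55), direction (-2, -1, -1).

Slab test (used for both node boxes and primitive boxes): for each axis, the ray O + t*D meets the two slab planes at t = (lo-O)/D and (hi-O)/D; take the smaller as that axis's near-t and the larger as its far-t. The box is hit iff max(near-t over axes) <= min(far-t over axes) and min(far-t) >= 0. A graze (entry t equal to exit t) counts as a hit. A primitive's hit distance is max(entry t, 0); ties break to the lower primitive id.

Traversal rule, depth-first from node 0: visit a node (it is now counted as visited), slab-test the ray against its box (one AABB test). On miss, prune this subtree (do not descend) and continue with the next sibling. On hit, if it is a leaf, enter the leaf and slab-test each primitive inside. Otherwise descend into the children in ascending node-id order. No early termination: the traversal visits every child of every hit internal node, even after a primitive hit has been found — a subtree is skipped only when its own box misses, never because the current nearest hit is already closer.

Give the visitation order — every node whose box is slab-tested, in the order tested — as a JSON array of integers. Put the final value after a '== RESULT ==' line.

Trace the traversal:
N0 x:[18,79/2] y:[34,72] z:[36,74] -> hit [36,79/2], descend [2, 6, 9, 11]
  N2 x:[18,30] y:[41,70] z:[64,74] -> miss, prune
  N6 x:[33,79/2] y:[50,68] z:[41,63] -> miss, prune
  N9 x:[63/2,75/2] y:[34,49] z:[36,57] -> hit [36,75/2], descend [7, 10]
    N7 x:[63/2,75/2] y:[35,49] z:[36,50] -> hit [36,75/2] leaf, test {P0(miss), P3@t=37, P15(miss)}
    N10 x:[32,73/2] y:[34,42] z:[47,57] -> miss, prune
  N11 x:[51/2,63/2] y:[45,72] z:[40,56] -> miss, prune

order=[0, 2, 6, 9, 7, 10, 11]  |boxes|=7  |leaves|=1  hit=P3

== RESULT ==
[0, 2, 6, 9, 7, 10, 11]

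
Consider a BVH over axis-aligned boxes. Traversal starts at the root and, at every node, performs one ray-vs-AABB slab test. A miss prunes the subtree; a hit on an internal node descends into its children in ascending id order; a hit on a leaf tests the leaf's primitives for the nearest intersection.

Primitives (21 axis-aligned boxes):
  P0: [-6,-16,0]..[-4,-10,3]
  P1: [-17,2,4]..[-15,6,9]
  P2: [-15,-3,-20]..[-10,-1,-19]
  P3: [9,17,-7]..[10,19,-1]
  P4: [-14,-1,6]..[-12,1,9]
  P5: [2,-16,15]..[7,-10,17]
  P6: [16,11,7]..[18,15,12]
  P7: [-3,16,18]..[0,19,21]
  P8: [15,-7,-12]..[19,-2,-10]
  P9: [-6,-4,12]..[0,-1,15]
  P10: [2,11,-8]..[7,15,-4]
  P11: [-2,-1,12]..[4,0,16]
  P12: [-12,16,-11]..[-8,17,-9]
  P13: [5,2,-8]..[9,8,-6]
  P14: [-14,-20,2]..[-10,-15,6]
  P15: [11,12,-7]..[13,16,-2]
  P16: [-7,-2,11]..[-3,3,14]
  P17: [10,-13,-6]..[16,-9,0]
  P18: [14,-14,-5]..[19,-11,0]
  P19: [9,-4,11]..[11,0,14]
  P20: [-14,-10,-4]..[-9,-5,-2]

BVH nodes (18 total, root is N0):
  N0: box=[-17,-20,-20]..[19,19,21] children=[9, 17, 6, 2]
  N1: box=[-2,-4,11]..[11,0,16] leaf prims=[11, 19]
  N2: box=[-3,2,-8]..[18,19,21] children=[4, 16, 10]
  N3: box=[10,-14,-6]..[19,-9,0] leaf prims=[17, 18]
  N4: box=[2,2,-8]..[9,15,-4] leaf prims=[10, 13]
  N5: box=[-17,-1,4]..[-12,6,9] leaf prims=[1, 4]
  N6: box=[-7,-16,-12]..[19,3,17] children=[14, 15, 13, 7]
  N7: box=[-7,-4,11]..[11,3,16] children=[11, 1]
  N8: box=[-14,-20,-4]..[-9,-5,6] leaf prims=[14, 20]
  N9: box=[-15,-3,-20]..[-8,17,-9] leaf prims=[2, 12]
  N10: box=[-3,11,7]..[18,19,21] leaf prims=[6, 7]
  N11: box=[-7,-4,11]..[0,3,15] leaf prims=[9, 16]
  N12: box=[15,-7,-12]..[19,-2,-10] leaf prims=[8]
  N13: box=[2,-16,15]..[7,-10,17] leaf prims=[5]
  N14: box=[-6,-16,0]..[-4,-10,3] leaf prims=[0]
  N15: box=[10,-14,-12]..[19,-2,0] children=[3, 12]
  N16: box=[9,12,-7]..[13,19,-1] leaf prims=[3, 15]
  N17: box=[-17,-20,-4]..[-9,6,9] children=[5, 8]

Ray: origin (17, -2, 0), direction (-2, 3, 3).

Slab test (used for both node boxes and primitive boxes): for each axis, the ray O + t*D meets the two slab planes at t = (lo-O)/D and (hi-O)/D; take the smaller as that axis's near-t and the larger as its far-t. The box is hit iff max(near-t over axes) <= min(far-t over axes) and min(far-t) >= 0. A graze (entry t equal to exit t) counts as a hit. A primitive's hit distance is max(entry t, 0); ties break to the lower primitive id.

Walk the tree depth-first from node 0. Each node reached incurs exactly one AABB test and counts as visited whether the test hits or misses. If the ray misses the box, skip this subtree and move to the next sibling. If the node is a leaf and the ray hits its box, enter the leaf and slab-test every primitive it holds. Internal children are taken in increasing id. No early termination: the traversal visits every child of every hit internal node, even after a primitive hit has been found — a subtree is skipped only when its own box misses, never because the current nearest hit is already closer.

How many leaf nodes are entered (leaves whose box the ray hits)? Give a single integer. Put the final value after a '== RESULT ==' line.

Trace the traversal:
N0 x:[-1,17] y:[-6,7] z:[-20/3,7] -> hit [-1,7], descend [2, 6, 9, 17]
  N2 x:[-1/2,10] y:[4/3,7] z:[-8/3,7] -> hit [4/3,7], descend [4, 10, 16]
    N4 x:[4,15/2] y:[4/3,17/3] z:[-8/3,-4/3] -> miss, prune
    N10 x:[-1/2,10] y:[13/3,7] z:[7/3,7] -> hit [13/3,7] leaf, test {P6(miss), P7(miss)}
    N16 x:[2,4] y:[14/3,7] z:[-7/3,-1/3] -> miss, prune
  N6 x:[-1,12] y:[-14/3,5/3] z:[-4,17/3] -> hit [-1,5/3], descend [7, 13, 14, 15]
    N7 x:[3,12] y:[-2/3,5/3] z:[11/3,16/3] -> miss, prune
    N13 x:[5,15/2] y:[-14/3,-8/3] z:[5,17/3] -> miss, prune
    N14 x:[21/2,23/2] y:[-14/3,-8/3] z:[0,1] -> miss, prune
    N15 x:[-1,7/2] y:[-4,0] z:[-4,0] -> hit [-1,0], descend [3, 12]
      N3 x:[-1,7/2] y:[-4,-7/3] z:[-2,0] -> miss, prune
      N12 x:[-1,1] y:[-5/3,0] z:[-4,-10/3] -> miss, prune
  N9 x:[25/2,16] y:[-1/3,19/3] z:[-20/3,-3] -> miss, prune
  N17 x:[13,17] y:[-6,8/3] z:[-4/3,3] -> miss, prune

14 AABB tests over nodes [0, 2, 4, 10, 16, 6, 7, 13, 14, 15, 3, 12, 9, 17]; 1 leaf entered; closest miss.

== RESULT ==
1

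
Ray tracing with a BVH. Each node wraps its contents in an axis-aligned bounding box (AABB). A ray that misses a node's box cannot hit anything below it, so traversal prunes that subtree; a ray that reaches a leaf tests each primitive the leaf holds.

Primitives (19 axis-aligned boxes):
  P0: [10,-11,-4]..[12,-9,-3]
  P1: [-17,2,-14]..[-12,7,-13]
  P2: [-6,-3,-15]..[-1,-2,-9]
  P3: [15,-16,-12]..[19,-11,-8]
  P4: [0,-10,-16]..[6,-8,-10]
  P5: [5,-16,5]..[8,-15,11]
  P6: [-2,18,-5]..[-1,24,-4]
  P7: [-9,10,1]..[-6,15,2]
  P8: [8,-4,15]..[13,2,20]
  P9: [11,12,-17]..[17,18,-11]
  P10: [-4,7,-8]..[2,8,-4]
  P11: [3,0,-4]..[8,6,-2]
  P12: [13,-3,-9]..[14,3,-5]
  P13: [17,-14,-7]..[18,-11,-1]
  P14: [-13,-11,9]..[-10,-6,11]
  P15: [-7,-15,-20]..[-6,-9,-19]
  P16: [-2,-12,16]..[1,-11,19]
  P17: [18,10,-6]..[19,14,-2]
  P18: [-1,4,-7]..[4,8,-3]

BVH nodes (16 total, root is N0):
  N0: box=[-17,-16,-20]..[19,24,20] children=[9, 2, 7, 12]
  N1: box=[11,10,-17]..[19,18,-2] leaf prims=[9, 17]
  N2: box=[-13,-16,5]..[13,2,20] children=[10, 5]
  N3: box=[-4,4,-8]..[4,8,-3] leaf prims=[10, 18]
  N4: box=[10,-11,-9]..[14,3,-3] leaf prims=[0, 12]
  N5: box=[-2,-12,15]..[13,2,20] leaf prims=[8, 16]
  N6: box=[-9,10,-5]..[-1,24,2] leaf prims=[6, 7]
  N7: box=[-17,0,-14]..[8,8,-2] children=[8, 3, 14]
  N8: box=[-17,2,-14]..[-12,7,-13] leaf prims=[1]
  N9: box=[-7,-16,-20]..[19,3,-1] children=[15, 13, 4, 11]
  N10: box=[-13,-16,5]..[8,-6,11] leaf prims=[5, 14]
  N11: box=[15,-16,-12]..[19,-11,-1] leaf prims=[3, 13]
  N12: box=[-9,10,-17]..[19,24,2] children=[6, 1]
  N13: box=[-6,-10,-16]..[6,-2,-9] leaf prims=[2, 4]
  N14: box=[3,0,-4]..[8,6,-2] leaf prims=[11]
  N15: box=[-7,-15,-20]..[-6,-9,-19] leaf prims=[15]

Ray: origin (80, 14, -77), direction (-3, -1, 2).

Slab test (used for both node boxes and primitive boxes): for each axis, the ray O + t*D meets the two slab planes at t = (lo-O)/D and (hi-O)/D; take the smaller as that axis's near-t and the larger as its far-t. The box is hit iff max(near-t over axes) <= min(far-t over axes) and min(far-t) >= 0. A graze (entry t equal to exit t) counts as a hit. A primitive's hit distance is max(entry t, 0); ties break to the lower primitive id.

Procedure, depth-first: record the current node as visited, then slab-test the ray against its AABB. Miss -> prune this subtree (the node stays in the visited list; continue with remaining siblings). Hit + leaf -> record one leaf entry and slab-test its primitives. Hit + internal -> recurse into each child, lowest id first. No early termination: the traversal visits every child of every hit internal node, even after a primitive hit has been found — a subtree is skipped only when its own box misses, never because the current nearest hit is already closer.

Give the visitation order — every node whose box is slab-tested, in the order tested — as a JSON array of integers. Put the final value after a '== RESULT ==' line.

Walk:
N0 x:[61/3,97/3] y:[-10,30] z:[57/2,97/2] -> hit [57/2,30], descend [2, 7, 9, 12]
  N2 x:[67/3,31] y:[12,30] z:[41,97/2] -> miss, prune
  N7 x:[24,97/3] y:[6,14] z:[63/2,75/2] -> miss, prune
  N9 x:[61/3,29] y:[11,30] z:[57/2,38] -> hit [57/2,29], descend [4, 11, 13, 15]
    N4 x:[22,70/3] y:[11,25] z:[34,37] -> miss, prune
    N11 x:[61/3,65/3] y:[25,30] z:[65/2,38] -> miss, prune
    N13 x:[74/3,86/3] y:[16,24] z:[61/2,34] -> miss, prune
    N15 x:[86/3,29] y:[23,29] z:[57/2,29] -> hit [86/3,29] leaf, test {P15@t=86/3}
  N12 x:[61/3,89/3] y:[-10,4] z:[30,79/2] -> miss, prune

order=[0, 2, 7, 9, 4, 11, 13, 15, 12]  |boxes|=9  |leaves|=1  hit=P15

== RESULT ==
[0, 2, 7, 9, 4, 11, 13, 15, 12]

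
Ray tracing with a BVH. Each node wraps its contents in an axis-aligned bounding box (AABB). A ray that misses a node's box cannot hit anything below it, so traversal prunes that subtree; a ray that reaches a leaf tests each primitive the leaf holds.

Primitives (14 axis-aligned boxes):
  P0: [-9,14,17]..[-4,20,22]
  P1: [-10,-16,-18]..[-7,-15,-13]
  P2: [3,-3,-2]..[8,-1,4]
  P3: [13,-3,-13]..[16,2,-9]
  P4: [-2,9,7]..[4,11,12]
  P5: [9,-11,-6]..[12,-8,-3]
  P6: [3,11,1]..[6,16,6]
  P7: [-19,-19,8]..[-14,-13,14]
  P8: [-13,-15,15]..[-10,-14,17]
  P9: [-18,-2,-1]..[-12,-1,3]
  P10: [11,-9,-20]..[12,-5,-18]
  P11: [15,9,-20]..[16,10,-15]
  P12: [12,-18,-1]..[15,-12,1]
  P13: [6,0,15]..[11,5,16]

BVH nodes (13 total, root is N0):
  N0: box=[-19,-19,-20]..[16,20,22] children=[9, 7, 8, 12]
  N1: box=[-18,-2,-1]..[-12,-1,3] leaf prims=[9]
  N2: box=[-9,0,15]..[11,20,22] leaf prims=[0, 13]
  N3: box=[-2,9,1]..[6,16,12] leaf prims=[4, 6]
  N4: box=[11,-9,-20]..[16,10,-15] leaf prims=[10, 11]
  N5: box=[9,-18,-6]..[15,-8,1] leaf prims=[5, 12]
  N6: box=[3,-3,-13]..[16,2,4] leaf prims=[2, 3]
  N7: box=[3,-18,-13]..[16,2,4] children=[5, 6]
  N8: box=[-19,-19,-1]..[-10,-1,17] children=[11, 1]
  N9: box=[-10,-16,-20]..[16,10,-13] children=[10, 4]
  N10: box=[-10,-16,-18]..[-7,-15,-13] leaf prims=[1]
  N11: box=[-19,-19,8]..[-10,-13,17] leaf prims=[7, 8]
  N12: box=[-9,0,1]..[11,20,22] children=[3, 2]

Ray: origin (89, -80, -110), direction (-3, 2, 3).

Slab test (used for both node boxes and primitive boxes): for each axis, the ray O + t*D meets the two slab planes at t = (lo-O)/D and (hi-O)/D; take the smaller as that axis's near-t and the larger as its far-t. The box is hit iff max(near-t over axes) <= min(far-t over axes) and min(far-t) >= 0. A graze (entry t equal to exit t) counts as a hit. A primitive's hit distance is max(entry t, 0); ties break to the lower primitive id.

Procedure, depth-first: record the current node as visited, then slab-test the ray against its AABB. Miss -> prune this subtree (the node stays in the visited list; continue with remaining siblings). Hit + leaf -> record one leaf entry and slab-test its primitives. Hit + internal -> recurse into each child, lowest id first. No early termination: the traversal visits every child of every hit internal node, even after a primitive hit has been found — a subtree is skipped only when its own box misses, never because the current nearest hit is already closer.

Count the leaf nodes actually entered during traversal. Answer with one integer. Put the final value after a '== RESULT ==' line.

Trace the traversal:
N0 x:[73/3,36] y:[61/2,50] z:[30,44] -> hit [61/2,36], descend [7, 8, 9, 12]
  N7 x:[73/3,86/3] y:[31,41] z:[97/3,38] -> miss, prune
  N8 x:[33,36] y:[61/2,79/2] z:[109/3,127/3] -> miss, prune
  N9 x:[73/3,33] y:[32,45] z:[30,97/3] -> hit [32,97/3], descend [4, 10]
    N4 x:[73/3,26] y:[71/2,45] z:[30,95/3] -> miss, prune
    N10 x:[32,33] y:[32,65/2] z:[92/3,97/3] -> hit [32,97/3] leaf, test {P1@t=32}
  N12 x:[26,98/3] y:[40,50] z:[37,44] -> miss, prune

Visited [0, 7, 8, 9, 4, 10, 12]. Tests: 7 box, 1 leaf. Nearest: P1.

== RESULT ==
1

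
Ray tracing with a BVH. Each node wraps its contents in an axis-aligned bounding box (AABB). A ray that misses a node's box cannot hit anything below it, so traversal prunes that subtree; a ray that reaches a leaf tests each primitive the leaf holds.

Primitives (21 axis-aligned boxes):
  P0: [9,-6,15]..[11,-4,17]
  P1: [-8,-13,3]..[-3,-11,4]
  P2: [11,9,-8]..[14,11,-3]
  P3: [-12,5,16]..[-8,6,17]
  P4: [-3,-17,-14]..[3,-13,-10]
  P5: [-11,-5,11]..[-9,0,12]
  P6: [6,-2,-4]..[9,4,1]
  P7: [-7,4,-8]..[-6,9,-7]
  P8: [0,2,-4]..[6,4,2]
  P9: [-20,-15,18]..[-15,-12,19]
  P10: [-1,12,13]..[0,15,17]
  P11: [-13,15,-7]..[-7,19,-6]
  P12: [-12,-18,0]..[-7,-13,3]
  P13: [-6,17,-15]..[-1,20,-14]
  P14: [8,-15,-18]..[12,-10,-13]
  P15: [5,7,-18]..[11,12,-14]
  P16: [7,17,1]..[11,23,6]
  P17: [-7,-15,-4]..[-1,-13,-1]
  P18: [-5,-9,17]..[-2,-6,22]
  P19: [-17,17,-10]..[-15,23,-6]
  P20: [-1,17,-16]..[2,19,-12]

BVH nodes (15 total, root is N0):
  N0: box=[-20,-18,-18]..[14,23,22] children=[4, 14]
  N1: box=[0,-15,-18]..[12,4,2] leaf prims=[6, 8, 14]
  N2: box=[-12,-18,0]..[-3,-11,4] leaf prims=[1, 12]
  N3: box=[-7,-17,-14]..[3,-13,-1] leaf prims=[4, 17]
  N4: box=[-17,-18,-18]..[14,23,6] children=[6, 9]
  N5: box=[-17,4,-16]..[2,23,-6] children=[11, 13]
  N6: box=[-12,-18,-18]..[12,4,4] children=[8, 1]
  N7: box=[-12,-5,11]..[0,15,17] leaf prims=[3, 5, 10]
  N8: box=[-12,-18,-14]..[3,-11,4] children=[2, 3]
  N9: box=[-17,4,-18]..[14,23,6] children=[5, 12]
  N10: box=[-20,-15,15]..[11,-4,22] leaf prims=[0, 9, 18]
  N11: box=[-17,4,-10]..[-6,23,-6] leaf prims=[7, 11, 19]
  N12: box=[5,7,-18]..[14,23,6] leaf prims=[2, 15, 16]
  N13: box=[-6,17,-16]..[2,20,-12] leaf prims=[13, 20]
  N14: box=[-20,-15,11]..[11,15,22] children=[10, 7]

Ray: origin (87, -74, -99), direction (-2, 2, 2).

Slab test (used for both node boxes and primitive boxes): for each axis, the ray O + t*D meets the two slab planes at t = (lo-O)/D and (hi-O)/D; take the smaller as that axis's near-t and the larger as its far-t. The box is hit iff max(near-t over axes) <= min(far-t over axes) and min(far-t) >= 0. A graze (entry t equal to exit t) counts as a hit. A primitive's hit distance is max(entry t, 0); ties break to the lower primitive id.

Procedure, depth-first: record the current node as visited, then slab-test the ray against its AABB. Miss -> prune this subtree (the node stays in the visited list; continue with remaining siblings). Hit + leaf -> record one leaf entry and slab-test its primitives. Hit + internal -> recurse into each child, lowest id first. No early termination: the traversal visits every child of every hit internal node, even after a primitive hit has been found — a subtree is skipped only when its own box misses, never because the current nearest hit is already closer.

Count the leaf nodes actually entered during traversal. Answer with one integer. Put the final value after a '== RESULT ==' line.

Trace the traversal:
N0 x:[73/2,107/2] y:[28,97/2] z:[81/2,121/2] -> hit [81/2,97/2], descend [4, 14]
  N4 x:[73/2,52] y:[28,97/2] z:[81/2,105/2] -> hit [81/2,97/2], descend [6, 9]
    N6 x:[75/2,99/2] y:[28,39] z:[81/2,103/2] -> miss, prune
    N9 x:[73/2,52] y:[39,97/2] z:[81/2,105/2] -> hit [81/2,97/2], descend [5, 12]
      N5 x:[85/2,52] y:[39,97/2] z:[83/2,93/2] -> hit [85/2,93/2], descend [11, 13]
        N11 x:[93/2,52] y:[39,97/2] z:[89/2,93/2] -> hit [93/2,93/2] leaf, test {P7(miss), P11(miss), P19(miss)}
        N13 x:[85/2,93/2] y:[91/2,47] z:[83/2,87/2] -> miss, prune
      N12 x:[73/2,41] y:[81/2,97/2] z:[81/2,105/2] -> hit [81/2,41] leaf, test {P2(miss), P15@t=81/2, P16(miss)}
  N14 x:[38,107/2] y:[59/2,89/2] z:[55,121/2] -> miss, prune

9 AABB tests over nodes [0, 4, 6, 9, 5, 11, 13, 12, 14]; 2 leaves entered; closest P15.

== RESULT ==
2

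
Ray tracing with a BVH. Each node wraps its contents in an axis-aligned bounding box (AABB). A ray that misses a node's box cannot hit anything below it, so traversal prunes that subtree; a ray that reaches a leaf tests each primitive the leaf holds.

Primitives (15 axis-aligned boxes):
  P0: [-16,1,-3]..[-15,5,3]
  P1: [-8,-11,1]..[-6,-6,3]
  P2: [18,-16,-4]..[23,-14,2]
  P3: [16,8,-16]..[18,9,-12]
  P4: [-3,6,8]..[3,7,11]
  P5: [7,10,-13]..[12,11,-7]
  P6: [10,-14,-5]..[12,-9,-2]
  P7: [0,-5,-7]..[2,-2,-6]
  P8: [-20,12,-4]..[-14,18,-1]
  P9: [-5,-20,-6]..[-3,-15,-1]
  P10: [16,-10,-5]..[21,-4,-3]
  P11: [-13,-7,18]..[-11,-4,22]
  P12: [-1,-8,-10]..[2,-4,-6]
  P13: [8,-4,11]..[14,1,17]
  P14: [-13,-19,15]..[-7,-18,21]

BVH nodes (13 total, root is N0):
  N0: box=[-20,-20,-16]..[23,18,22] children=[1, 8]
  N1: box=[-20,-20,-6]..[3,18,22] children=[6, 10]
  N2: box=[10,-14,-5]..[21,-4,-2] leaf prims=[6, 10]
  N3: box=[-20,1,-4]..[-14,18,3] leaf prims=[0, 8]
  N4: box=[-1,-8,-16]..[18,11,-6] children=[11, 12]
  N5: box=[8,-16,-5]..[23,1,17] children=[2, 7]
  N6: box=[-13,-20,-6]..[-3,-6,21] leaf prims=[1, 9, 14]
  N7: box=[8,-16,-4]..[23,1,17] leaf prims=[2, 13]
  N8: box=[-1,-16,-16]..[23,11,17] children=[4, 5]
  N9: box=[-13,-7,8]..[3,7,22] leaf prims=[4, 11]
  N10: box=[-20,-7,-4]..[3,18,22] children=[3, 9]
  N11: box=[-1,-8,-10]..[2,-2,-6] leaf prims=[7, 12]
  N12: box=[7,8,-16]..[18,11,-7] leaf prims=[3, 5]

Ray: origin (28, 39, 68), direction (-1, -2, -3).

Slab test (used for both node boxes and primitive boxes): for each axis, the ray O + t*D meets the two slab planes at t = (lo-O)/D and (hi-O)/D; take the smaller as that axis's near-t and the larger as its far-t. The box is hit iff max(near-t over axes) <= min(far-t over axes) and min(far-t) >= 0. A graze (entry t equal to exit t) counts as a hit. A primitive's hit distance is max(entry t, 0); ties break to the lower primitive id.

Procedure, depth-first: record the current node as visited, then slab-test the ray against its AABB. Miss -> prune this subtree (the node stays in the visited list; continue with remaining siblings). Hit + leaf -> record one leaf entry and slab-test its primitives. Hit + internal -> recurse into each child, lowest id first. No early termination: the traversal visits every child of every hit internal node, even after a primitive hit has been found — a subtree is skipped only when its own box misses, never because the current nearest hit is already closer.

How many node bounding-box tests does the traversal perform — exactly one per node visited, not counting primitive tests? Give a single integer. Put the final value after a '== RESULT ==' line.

Traverse from the root:
N0 x:[5,48] y:[21/2,59/2] z:[46/3,28] -> hit [46/3,28], descend [1, 8]
  N1 x:[25,48] y:[21/2,59/2] z:[46/3,74/3] -> miss, prune
  N8 x:[5,29] y:[14,55/2] z:[17,28] -> hit [17,55/2], descend [4, 5]
    N4 x:[10,29] y:[14,47/2] z:[74/3,28] -> miss, prune
    N5 x:[5,20] y:[19,55/2] z:[17,73/3] -> hit [19,20], descend [2, 7]
      N2 x:[7,18] y:[43/2,53/2] z:[70/3,73/3] -> miss, prune
      N7 x:[5,20] y:[19,55/2] z:[17,24] -> hit [19,20] leaf, test {P2(miss), P13@t=19}

order=[0, 1, 8, 4, 5, 2, 7]  |boxes|=7  |leaves|=1  hit=P13

== RESULT ==
7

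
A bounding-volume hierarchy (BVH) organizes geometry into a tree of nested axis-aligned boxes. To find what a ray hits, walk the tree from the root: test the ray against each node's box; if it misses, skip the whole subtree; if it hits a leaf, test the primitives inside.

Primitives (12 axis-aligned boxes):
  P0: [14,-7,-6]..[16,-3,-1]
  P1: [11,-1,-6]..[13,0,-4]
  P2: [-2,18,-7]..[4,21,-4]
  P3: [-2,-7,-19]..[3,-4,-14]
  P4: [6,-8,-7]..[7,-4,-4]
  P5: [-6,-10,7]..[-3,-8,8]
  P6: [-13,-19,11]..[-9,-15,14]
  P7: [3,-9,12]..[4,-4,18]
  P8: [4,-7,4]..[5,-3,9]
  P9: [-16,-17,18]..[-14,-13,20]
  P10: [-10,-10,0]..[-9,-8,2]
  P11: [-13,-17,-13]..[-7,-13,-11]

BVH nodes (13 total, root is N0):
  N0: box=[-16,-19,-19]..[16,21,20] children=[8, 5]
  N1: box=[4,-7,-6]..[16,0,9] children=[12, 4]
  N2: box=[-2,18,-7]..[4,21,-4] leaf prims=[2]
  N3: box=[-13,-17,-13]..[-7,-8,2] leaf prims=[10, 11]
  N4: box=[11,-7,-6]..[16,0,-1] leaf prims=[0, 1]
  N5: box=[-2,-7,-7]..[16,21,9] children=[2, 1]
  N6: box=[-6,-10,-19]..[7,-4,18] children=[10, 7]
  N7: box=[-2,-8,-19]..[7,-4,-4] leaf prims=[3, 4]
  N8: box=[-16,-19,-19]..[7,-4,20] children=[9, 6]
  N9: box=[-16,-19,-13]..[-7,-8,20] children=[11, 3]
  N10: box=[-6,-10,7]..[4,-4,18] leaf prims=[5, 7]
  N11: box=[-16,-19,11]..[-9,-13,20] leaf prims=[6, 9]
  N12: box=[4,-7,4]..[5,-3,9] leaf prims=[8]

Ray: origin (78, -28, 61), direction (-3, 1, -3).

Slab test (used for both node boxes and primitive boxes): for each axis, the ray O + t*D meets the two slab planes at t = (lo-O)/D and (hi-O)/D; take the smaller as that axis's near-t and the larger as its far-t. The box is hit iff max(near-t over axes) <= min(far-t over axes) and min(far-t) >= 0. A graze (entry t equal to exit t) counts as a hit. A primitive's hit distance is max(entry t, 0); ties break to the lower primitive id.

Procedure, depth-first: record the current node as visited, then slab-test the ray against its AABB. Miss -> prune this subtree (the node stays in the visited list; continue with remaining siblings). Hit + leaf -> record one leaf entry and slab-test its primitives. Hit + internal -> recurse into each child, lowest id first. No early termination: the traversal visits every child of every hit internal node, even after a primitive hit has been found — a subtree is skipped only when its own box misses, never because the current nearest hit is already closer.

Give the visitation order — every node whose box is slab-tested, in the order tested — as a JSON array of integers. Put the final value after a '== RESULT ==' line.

Traverse from the root:
N0 x:[62/3,94/3] y:[9,49] z:[41/3,80/3] -> hit [62/3,80/3], descend [5, 8]
  N5 x:[62/3,80/3] y:[21,49] z:[52/3,68/3] -> hit [21,68/3], descend [1, 2]
    N1 x:[62/3,74/3] y:[21,28] z:[52/3,67/3] -> hit [21,67/3], descend [4, 12]
      N4 x:[62/3,67/3] y:[21,28] z:[62/3,67/3] -> hit [21,67/3] leaf, test {P0@t=21, P1(miss)}
      N12 x:[73/3,74/3] y:[21,25] z:[52/3,19] -> miss, prune
    N2 x:[74/3,80/3] y:[46,49] z:[65/3,68/3] -> miss, prune
  N8 x:[71/3,94/3] y:[9,24] z:[41/3,80/3] -> hit [71/3,24], descend [6, 9]
    N6 x:[71/3,28] y:[18,24] z:[43/3,80/3] -> hit [71/3,24], descend [7, 10]
      N7 x:[71/3,80/3] y:[20,24] z:[65/3,80/3] -> hit [71/3,24] leaf, test {P3(miss), P4(miss)}
      N10 x:[74/3,28] y:[18,24] z:[43/3,18] -> miss, prune
    N9 x:[85/3,94/3] y:[9,20] z:[41/3,74/3] -> miss, prune

order=[0, 5, 1, 4, 12, 2, 8, 6, 7, 10, 9]  |boxes|=11  |leaves|=2  hit=P0

== RESULT ==
[0, 5, 1, 4, 12, 2, 8, 6, 7, 10, 9]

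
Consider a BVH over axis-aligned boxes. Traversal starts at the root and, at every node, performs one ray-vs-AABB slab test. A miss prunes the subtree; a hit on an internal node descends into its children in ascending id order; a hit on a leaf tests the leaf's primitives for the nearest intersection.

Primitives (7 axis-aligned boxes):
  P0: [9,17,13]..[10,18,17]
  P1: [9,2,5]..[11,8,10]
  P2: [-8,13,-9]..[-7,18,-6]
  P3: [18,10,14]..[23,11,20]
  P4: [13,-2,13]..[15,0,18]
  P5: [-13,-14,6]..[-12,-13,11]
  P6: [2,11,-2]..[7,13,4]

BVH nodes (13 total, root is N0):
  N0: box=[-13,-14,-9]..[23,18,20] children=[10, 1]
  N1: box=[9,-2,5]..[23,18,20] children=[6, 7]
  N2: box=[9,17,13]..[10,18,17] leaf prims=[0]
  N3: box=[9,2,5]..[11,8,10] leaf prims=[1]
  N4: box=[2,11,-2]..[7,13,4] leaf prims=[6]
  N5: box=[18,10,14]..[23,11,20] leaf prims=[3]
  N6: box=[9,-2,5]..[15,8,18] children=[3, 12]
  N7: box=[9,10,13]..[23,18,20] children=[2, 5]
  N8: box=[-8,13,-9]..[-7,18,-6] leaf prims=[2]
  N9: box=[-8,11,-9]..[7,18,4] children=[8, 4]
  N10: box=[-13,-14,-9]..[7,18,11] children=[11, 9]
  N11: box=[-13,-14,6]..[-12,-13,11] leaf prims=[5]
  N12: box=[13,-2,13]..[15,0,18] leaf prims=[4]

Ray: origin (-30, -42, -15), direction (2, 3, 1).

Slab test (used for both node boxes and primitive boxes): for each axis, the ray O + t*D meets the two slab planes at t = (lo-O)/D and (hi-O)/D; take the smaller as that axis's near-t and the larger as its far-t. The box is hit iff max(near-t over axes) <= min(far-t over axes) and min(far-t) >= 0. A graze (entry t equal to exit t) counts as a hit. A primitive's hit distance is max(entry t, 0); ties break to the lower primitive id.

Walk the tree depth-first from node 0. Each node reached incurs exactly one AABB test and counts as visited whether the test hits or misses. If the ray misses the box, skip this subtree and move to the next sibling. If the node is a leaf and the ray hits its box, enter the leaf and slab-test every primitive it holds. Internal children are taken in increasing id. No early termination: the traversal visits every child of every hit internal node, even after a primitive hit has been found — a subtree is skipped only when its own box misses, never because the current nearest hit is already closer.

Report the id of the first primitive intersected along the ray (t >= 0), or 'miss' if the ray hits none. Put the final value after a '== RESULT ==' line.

Traverse from the root:
N0 x:[17/2,53/2] y:[28/3,20] z:[6,35] -> hit [28/3,20], descend [1, 10]
  N1 x:[39/2,53/2] y:[40/3,20] z:[20,35] -> hit [20,20], descend [6, 7]
    N6 x:[39/2,45/2] y:[40/3,50/3] z:[20,33] -> miss, prune
    N7 x:[39/2,53/2] y:[52/3,20] z:[28,35] -> miss, prune
  N10 x:[17/2,37/2] y:[28/3,20] z:[6,26] -> hit [28/3,37/2], descend [9, 11]
    N9 x:[11,37/2] y:[53/3,20] z:[6,19] -> hit [53/3,37/2], descend [4, 8]
      N4 x:[16,37/2] y:[53/3,55/3] z:[13,19] -> hit [53/3,55/3] leaf, test {P6@t=53/3}
      N8 x:[11,23/2] y:[55/3,20] z:[6,9] -> miss, prune
    N11 x:[17/2,9] y:[28/3,29/3] z:[21,26] -> miss, prune

Visited [0, 1, 6, 7, 10, 9, 4, 8, 11]. Tests: 9 box, 1 leaf. Nearest: P6.

== RESULT ==
6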